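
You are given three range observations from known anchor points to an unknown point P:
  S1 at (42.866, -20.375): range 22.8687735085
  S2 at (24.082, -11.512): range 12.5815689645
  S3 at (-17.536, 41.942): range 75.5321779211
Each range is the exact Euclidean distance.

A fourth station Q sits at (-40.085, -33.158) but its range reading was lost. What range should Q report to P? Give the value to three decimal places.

eq1: (x − 42.866)² + (y + 20.375)² = 22.8687735085²
eq2: (x − 24.082)² + (y + 11.512)² = 12.5815689645²
eq3: (x + 17.536)² + (y − 41.942)² = 75.5321779211²
eq3−eq1, eq3−eq2 (x²,y² cancel):
  120.804·x − 124.634·y = 5368.121021
  83.236·x − 106.908·y = 4192.640232
det = 120.804·-106.908 − -124.634·83.236 = -2540.878408
x = (5368.121021·-106.908 − -124.634·4192.640232) / -2540.878408 = 20.209373
y = (120.804·4192.640232 − 5368.121021·83.236) / -2540.878408 = -23.482741
|P − Q| = √((20.209373 − -40.085)² + (-23.482741 − -33.158)²) = 61.065719

61.066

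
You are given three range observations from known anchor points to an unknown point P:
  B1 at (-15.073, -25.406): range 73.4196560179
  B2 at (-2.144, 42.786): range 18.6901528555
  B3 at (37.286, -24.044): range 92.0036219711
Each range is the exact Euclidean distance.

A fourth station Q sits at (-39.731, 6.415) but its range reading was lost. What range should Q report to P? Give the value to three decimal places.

45.824

eq1: (x + 15.073)² + (y + 25.406)² = 73.4196560179²
eq2: (x + 2.144)² + (y − 42.786)² = 18.6901528555²
eq3: (x − 37.286)² + (y + 24.044)² = 92.0036219711²
eq1−eq2, eq1−eq3 (x²,y² cancel):
  25.858·x + 136.384·y = 6003.702443
  104.718·x + 2.724·y = -1978.520999
det = 25.858·2.724 − 136.384·104.718 = -14211.422520
x = (6003.702443·2.724 − 136.384·-1978.520999) / -14211.422520 = -20.138216
y = (25.858·-1978.520999 − 6003.702443·104.718) / -14211.422520 = 47.838723
|P − Q| = √((-20.138216 − -39.731)² + (47.838723 − 6.415)²) = 45.823597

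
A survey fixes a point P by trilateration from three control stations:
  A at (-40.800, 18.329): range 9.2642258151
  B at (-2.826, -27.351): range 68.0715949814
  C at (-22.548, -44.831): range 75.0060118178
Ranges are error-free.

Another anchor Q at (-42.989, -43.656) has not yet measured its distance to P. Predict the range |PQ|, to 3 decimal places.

eq1: (x + 40.800)² + (y − 18.329)² = 9.2642258151²
eq2: (x + 2.826)² + (y + 27.351)² = 68.0715949814²
eq3: (x + 22.548)² + (y + 44.831)² = 75.0060118178²
eq2−eq1, eq2−eq3 (x²,y² cancel):
  -75.948·x + 91.360·y = 5792.444927
  -39.444·x − 34.960·y = 770.007623
det = -75.948·-34.960 − 91.360·-39.444 = 6258.745920
x = (5792.444927·-34.960 − 91.360·770.007623) / 6258.745920 = -43.595278
y = (-75.948·770.007623 − 5792.444927·-39.444) / 6258.745920 = 27.161457
|P − Q| = √((-43.595278 − -42.989)² + (27.161457 − -43.656)²) = 70.820052

70.820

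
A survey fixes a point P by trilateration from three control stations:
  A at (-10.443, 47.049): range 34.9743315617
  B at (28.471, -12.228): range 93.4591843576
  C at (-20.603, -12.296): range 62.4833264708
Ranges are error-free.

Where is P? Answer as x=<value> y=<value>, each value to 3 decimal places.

eq1: (x + 10.443)² + (y − 47.049)² = 34.9743315617²
eq2: (x − 28.471)² + (y + 12.228)² = 93.4591843576²
eq3: (x + 20.603)² + (y + 12.296)² = 62.4833264708²
eq2−eq3, eq2−eq1 (x²,y² cancel):
  -98.148·x − 0.136·y = 4446.006454
  -77.828·x + 118.554·y = 8873.958098
det = -98.148·118.554 − -0.136·-77.828 = -11646.422600
x = (4446.006454·118.554 − -0.136·8873.958098) / -11646.422600 = -45.361458
y = (-98.148·8873.958098 − 4446.006454·-77.828) / -11646.422600 = 45.072849

x=-45.361 y=45.073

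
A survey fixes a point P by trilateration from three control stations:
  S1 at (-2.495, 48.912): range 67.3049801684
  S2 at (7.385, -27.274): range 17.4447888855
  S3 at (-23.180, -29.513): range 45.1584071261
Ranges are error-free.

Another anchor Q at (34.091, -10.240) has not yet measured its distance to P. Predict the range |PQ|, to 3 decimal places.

eq1: (x + 2.495)² + (y − 48.912)² = 67.3049801684²
eq2: (x − 7.385)² + (y + 27.274)² = 17.4447888855²
eq3: (x + 23.180)² + (y + 29.513)² = 45.1584071261²
eq2−eq1, eq2−eq3 (x²,y² cancel):
  -19.760·x + 152.372·y = -2625.440228
  -61.130·x − 4.478·y = -1125.040807
det = -19.760·-4.478 − 152.372·-61.130 = 9402.985640
x = (-2625.440228·-4.478 − 152.372·-1125.040807) / 9402.985640 = 19.481200
y = (-19.760·-1125.040807 − -2625.440228·-61.130) / 9402.985640 = -14.704091
|P − Q| = √((19.481200 − 34.091)² + (-14.704091 − -10.240)²) = 15.276596

15.277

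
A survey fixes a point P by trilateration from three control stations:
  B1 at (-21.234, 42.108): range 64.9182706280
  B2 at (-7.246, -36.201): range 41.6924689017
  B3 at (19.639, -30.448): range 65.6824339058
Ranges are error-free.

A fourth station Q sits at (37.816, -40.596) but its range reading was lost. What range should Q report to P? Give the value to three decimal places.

eq1: (x + 21.234)² + (y − 42.108)² = 64.9182706280²
eq2: (x + 7.246)² + (y + 36.201)² = 41.6924689017²
eq3: (x − 19.639)² + (y + 30.448)² = 65.6824339058²
eq3−eq2, eq3−eq1 (x²,y² cancel):
  -53.770·x − 11.506·y = 2626.166053
  -81.746·x + 145.112·y = 1010.995657
det = -53.770·145.112 − -11.506·-81.746 = -8743.241716
x = (2626.166053·145.112 − -11.506·1010.995657) / -8743.241716 = -44.917061
y = (-53.770·1010.995657 − 2626.166053·-81.746) / -8743.241716 = -18.336143
|P − Q| = √((-44.917061 − 37.816)² + (-18.336143 − -40.596)²) = 85.675321

85.675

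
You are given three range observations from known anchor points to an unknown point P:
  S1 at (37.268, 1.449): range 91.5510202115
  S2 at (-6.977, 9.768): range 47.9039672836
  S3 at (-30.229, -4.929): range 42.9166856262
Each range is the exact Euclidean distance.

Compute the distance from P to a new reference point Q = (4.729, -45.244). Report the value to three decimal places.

95.349

eq1: (x − 37.268)² + (y − 1.449)² = 91.5510202115²
eq2: (x + 6.977)² + (y − 9.768)² = 47.9039672836²
eq3: (x + 30.229)² + (y + 4.929)² = 42.9166856262²
eq1−eq2, eq1−eq3 (x²,y² cancel):
  -88.490·x + 16.638·y = 4839.888148
  -134.994·x − 12.756·y = 6086.831454
det = -88.490·-12.756 − 16.638·-134.994 = 3374.808612
x = (4839.888148·-12.756 − 16.638·6086.831454) / 3374.808612 = -48.302092
y = (-88.490·6086.831454 − 4839.888148·-134.994) / 3374.808612 = 33.996638
|P − Q| = √((-48.302092 − 4.729)² + (33.996638 − -45.244)²) = 95.348704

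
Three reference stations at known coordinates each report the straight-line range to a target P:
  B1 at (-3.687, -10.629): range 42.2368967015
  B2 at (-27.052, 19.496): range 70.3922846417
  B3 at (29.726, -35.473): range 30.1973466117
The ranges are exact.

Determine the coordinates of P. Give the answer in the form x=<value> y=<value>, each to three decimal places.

x=38.351 y=-6.534

eq1: (x + 3.687)² + (y + 10.629)² = 42.2368967015²
eq2: (x + 27.052)² + (y − 19.496)² = 70.3922846417²
eq3: (x − 29.726)² + (y + 35.473)² = 30.1973466117²
eq2−eq1, eq2−eq3 (x²,y² cancel):
  46.730·x − 60.250·y = 2185.783184
  113.556·x − 109.938·y = 5073.258080
det = 46.730·-109.938 − -60.250·113.556 = 1704.346260
x = (2185.783184·-109.938 − -60.250·5073.258080) / 1704.346260 = 38.350873
y = (46.730·5073.258080 − 2185.783184·113.556) / 1704.346260 = -6.533558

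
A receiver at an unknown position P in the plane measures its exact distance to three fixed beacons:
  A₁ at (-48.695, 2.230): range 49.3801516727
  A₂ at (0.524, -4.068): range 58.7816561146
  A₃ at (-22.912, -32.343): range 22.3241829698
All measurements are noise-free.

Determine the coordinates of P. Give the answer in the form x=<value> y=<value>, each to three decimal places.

eq1: (x + 48.695)² + (y − 2.230)² = 49.3801516727²
eq2: (x − 0.524)² + (y + 4.068)² = 58.7816561146²
eq3: (x + 22.912)² + (y + 32.343)² = 22.3241829698²
eq2−eq1, eq2−eq3 (x²,y² cancel):
  -98.438·x + 12.596·y = 3376.236441
  -46.872·x − 56.550·y = 4511.120143
det = -98.438·-56.550 − 12.596·-46.872 = 6157.068612
x = (3376.236441·-56.550 − 12.596·4511.120143) / 6157.068612 = -40.238018
y = (-98.438·4511.120143 − 3376.236441·-46.872) / 6157.068612 = -46.420579

x=-40.238 y=-46.421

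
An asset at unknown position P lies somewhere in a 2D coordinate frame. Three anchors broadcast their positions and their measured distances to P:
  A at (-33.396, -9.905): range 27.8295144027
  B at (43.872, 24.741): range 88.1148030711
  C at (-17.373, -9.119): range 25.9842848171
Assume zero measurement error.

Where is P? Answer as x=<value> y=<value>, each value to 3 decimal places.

eq1: (x + 33.396)² + (y + 9.905)² = 27.8295144027²
eq2: (x − 43.872)² + (y − 24.741)² = 88.1148030711²
eq3: (x + 17.373)² + (y + 9.119)² = 25.9842848171²
eq1−eq3, eq1−eq2 (x²,y² cancel):
  32.046·x + 1.572·y = -729.125737
  154.536·x + 69.292·y = -5666.269024
det = 32.046·69.292 − 1.572·154.536 = 1977.600840
x = (-729.125737·69.292 − 1.572·-5666.269024) / 1977.600840 = -21.043279
y = (32.046·-5666.269024 − -729.125737·154.536) / 1977.600840 = -34.842766

x=-21.043 y=-34.843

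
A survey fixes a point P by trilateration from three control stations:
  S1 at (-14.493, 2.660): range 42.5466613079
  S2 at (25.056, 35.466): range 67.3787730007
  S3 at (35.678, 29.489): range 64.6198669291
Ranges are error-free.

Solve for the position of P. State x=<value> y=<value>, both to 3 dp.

x=11.996 y=-30.635

eq1: (x + 14.493)² + (y − 2.660)² = 42.5466613079²
eq2: (x − 25.056)² + (y − 35.466)² = 67.3787730007²
eq3: (x − 35.678)² + (y − 29.489)² = 64.6198669291²
eq2−eq1, eq2−eq3 (x²,y² cancel):
  -79.098·x − 65.612·y = 1061.163020
  21.244·x − 11.954·y = 621.052362
det = -79.098·-11.954 − -65.612·21.244 = 2339.398820
x = (1061.163020·-11.954 − -65.612·621.052362) / 2339.398820 = 11.995964
y = (-79.098·621.052362 − 1061.163020·21.244) / 2339.398820 = -30.634942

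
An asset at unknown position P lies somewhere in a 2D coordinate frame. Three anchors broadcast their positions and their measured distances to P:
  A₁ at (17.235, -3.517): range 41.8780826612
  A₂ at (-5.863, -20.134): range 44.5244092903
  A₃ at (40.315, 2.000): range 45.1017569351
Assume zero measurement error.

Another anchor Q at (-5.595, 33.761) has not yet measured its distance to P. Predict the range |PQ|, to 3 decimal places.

85.275

eq1: (x − 17.235)² + (y + 3.517)² = 41.8780826612²
eq2: (x + 5.863)² + (y + 20.134)² = 44.5244092903²
eq3: (x − 40.315)² + (y − 2.000)² = 45.1017569351²
eq2−eq3, eq2−eq1 (x²,y² cancel):
  92.356·x + 44.268·y = 1137.801044
  46.196·x + 33.234·y = 98.311004
det = 92.356·33.234 − 44.268·46.196 = 1024.354776
x = (1137.801044·33.234 − 44.268·98.311004) / 1024.354776 = 32.666073
y = (92.356·98.311004 − 1137.801044·46.196) / 1024.354776 = -42.448424
|P − Q| = √((32.666073 − -5.595)² + (-42.448424 − 33.761)²) = 85.274768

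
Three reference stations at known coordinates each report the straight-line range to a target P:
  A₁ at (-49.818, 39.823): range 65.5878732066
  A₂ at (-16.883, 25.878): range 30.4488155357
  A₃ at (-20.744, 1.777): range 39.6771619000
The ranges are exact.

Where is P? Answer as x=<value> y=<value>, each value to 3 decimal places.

eq1: (x + 49.818)² + (y − 39.823)² = 65.5878732066²
eq2: (x + 16.883)² + (y − 25.878)² = 30.4488155357²
eq3: (x + 20.744)² + (y − 1.777)² = 39.6771619000²
eq2−eq3, eq2−eq1 (x²,y² cancel):
  -7.722·x − 48.202·y = -1168.382117
  -65.870·x + 27.890·y = -261.640864
det = -7.722·27.890 − -48.202·-65.870 = -3390.432320
x = (-1168.382117·27.890 − -48.202·-261.640864) / -3390.432320 = 13.330981
y = (-7.722·-261.640864 − -1168.382117·-65.870) / -3390.432320 = 22.103653

x=13.331 y=22.104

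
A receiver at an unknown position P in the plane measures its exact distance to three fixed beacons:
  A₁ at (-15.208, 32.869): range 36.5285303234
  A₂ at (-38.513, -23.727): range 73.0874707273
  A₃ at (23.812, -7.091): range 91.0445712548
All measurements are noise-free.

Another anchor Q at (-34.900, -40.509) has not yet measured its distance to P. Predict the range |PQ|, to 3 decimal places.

90.209

eq1: (x + 15.208)² + (y − 32.869)² = 36.5285303234²
eq2: (x + 38.513)² + (y + 23.727)² = 73.0874707273²
eq3: (x − 23.812)² + (y + 7.091)² = 91.0445712548²
eq2−eq1, eq2−eq3 (x²,y² cancel):
  46.610·x + 113.192·y = 3272.877577
  124.650·x + 33.272·y = -4376.263651
det = 46.610·33.272 − 113.192·124.650 = -12558.574880
x = (3272.877577·33.272 − 113.192·-4376.263651) / -12558.574880 = -48.114792
y = (46.610·-4376.263651 − 3272.877577·124.650) / -12558.574880 = 48.727013
|P − Q| = √((-48.114792 − -34.900)² + (48.727013 − -40.509)²) = 90.209183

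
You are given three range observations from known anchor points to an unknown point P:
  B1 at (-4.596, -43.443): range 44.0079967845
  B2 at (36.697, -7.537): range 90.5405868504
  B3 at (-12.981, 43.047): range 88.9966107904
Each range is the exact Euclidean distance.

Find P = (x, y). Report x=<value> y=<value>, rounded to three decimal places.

eq1: (x + 4.596)² + (y + 43.443)² = 44.0079967845²
eq2: (x − 36.697)² + (y + 7.537)² = 90.5405868504²
eq3: (x + 12.981)² + (y − 43.047)² = 88.9966107904²
eq1−eq3, eq1−eq2 (x²,y² cancel):
  -16.770·x + 172.980·y = -5870.559846
  82.586·x + 71.812·y = -6765.835373
det = -16.770·71.812 − 172.980·82.586 = -15490.013520
x = (-5870.559846·71.812 − 172.980·-6765.835373) / -15490.013520 = -48.339374
y = (-16.770·-6765.835373 − -5870.559846·82.586) / -15490.013520 = -38.624183

x=-48.339 y=-38.624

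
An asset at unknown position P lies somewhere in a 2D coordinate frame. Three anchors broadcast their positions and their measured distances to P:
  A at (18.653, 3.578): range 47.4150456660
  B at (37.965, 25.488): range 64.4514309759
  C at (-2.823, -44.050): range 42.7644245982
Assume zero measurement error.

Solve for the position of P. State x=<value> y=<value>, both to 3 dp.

x=39.635 y=-38.942

eq1: (x − 18.653)² + (y − 3.578)² = 47.4150456660²
eq2: (x − 37.965)² + (y − 25.488)² = 64.4514309759²
eq3: (x + 2.823)² + (y + 44.050)² = 42.7644245982²
eq2−eq3, eq2−eq1 (x²,y² cancel):
  -81.576·x − 139.076·y = 2182.583404
  -38.624·x − 43.820·y = 175.557523
det = -81.576·-43.820 − -139.076·-38.624 = -1797.011104
x = (2182.583404·-43.820 − -139.076·175.557523) / -1797.011104 = 39.635240
y = (-81.576·175.557523 − 2182.583404·-38.624) / -1797.011104 = -38.941785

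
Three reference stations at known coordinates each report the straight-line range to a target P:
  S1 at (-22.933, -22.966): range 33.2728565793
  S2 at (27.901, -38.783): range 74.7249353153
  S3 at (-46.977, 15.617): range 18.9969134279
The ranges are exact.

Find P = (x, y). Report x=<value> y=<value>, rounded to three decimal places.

x=-28.903 y=9.767

eq1: (x + 22.933)² + (y + 22.966)² = 33.2728565793²
eq2: (x − 27.901)² + (y + 38.783)² = 74.7249353153²
eq3: (x + 46.977)² + (y − 15.617)² = 18.9969134279²
eq2−eq1, eq2−eq3 (x²,y² cancel):
  -101.668·x + 31.634·y = 3247.505728
  -149.756·x + 108.800·y = 5391.075566
det = -101.668·108.800 − 31.634·-149.756 = -6324.097096
x = (3247.505728·108.800 − 31.634·5391.075566) / -6324.097096 = -28.903310
y = (-101.668·5391.075566 − 3247.505728·-149.756) / -6324.097096 = 9.766833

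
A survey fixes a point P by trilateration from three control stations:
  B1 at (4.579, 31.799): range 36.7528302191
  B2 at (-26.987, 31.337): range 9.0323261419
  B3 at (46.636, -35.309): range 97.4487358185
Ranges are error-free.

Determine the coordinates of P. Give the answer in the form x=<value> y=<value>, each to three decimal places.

x=-31.187 y=23.341

eq1: (x − 4.579)² + (y − 31.799)² = 36.7528302191²
eq2: (x + 26.987)² + (y − 31.337)² = 9.0323261419²
eq3: (x − 46.636)² + (y + 35.309)² = 97.4487358185²
eq1−eq3, eq1−eq2 (x²,y² cancel):
  84.114·x − 134.216·y = -5755.987249
  -63.132·x − 0.924·y = 1947.349710
det = 84.114·-0.924 − -134.216·-63.132 = -8551.045848
x = (-5755.987249·-0.924 − -134.216·1947.349710) / -8551.045848 = -31.187299
y = (84.114·1947.349710 − -5755.987249·-63.132) / -8551.045848 = 23.340725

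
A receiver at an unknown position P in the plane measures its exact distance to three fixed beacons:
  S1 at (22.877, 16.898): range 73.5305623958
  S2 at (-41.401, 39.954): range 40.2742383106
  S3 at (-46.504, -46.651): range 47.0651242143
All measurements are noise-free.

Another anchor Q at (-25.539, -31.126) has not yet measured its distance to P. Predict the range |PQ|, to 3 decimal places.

39.128

eq1: (x − 22.877)² + (y − 16.898)² = 73.5305623958²
eq2: (x + 41.401)² + (y − 39.954)² = 40.2742383106²
eq3: (x + 46.504)² + (y + 46.651)² = 47.0651242143²
eq1−eq2, eq1−eq3 (x²,y² cancel):
  -128.556·x + 46.112·y = 6286.194719
  -138.762·x − 127.098·y = 6721.655973
det = -128.556·-127.098 − 46.112·-138.762 = 22737.803832
x = (6286.194719·-127.098 − 46.112·6721.655973) / 22737.803832 = -48.769520
y = (-128.556·6721.655973 − 6286.194719·-138.762) / 22737.803832 = 0.359566
|P − Q| = √((-48.769520 − -25.539)² + (0.359566 − -31.126)²) = 39.127969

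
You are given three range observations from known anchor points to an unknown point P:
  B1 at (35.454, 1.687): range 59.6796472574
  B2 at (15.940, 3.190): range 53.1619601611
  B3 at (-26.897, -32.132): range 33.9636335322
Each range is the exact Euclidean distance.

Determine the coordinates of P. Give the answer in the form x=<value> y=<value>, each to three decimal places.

x=2.940 y=-48.358

eq1: (x − 35.454)² + (y − 1.687)² = 59.6796472574²
eq2: (x − 15.940)² + (y − 3.190)² = 53.1619601611²
eq3: (x + 26.897)² + (y + 32.132)² = 33.9636335322²
eq1−eq2, eq1−eq3 (x²,y² cancel):
  -39.028·x + 3.006·y = -260.106096
  -124.702·x − 67.638·y = 2904.213842
det = -39.028·-67.638 − 3.006·-124.702 = 3014.630076
x = (-260.106096·-67.638 − 3.006·2904.213842) / 3014.630076 = 2.939992
y = (-39.028·2904.213842 − -260.106096·-124.702) / 3014.630076 = -48.357976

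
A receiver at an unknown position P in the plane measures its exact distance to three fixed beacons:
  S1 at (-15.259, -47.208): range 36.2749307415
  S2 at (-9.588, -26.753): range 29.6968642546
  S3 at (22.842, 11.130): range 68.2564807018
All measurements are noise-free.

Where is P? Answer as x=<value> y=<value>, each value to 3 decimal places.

x=-38.307 y=-19.197

eq1: (x + 15.259)² + (y + 47.208)² = 36.2749307415²
eq2: (x + 9.588)² + (y + 26.753)² = 29.6968642546²
eq3: (x − 22.842)² + (y − 11.130)² = 68.2564807018²
eq1−eq2, eq1−eq3 (x²,y² cancel):
  11.342·x + 40.910·y = -1219.812738
  76.202·x + 116.676·y = -5158.875038
det = 11.342·116.676 − 40.910·76.202 = -1794.084628
x = (-1219.812738·116.676 − 40.910·-5158.875038) / -1794.084628 = -38.307394
y = (11.342·-5158.875038 − -1219.812738·76.202) / -1794.084628 = -19.196536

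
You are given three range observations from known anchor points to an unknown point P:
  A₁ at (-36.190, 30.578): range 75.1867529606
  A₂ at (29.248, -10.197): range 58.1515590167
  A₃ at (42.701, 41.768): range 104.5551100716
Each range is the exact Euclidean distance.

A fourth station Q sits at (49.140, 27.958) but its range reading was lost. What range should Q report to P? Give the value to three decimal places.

eq1: (x + 36.190)² + (y − 30.578)² = 75.1867529606²
eq2: (x − 29.248)² + (y + 10.197)² = 58.1515590167²
eq3: (x − 42.701)² + (y − 41.768)² = 104.5551100716²
eq2−eq1, eq2−eq3 (x²,y² cancel):
  -130.876·x + 81.550·y = -986.138134
  26.906·x + 103.930·y = -4941.650314
det = -130.876·103.930 − 81.550·26.906 = -15796.126980
x = (-986.138134·103.930 − 81.550·-4941.650314) / -15796.126980 = -19.023793
y = (-130.876·-4941.650314 − -986.138134·26.906) / -15796.126980 = -42.622882
|P − Q| = √((-19.023793 − 49.140)² + (-42.622882 − 27.958)²) = 98.122187

98.122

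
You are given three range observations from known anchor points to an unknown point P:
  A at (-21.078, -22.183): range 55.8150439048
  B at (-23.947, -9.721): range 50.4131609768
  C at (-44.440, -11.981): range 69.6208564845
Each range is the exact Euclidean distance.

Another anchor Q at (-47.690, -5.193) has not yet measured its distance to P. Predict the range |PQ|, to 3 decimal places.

70.198

eq1: (x + 21.078)² + (y + 22.183)² = 55.8150439048²
eq2: (x + 23.947)² + (y + 9.721)² = 50.4131609768²
eq3: (x + 44.440)² + (y + 11.981)² = 69.6208564845²
eq1−eq2, eq1−eq3 (x²,y² cancel):
  -5.738·x + 24.924·y = 305.421403
  -46.724·x + 20.404·y = -549.654144
det = -5.738·20.404 − 24.924·-46.724 = 1047.470824
x = (305.421403·20.404 − 24.924·-549.654144) / 1047.470824 = 19.028118
y = (-5.738·-549.654144 − 305.421403·-46.724) / 1047.470824 = 16.634759
|P − Q| = √((19.028118 − -47.690)² + (16.634759 − -5.193)²) = 70.197994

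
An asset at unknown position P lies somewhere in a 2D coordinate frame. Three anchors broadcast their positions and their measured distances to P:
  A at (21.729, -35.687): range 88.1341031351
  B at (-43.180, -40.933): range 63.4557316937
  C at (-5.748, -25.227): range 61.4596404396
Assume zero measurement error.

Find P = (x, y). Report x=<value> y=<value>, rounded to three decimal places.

eq1: (x − 21.729)² + (y + 35.687)² = 88.1341031351²
eq2: (x + 43.180)² + (y + 40.933)² = 63.4557316937²
eq3: (x + 5.748)² + (y + 25.227)² = 61.4596404396²
eq3−eq1, eq3−eq2 (x²,y² cancel):
  54.954·x − 20.920·y = -2914.062355
  -74.864·x − 31.412·y = 2621.239374
det = 54.954·-31.412 − -20.920·-74.864 = -3292.369928
x = (-2914.062355·-31.412 − -20.920·2621.239374) / -3292.369928 = -44.458204
y = (54.954·2621.239374 − -2914.062355·-74.864) / -3292.369928 = 22.509857

x=-44.458 y=22.510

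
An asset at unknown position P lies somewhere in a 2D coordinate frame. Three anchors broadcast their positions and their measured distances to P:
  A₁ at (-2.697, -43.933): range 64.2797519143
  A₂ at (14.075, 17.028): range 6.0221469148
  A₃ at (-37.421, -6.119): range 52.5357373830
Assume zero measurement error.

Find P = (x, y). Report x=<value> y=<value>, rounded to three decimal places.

eq1: (x + 2.697)² + (y + 43.933)² = 64.2797519143²
eq2: (x − 14.075)² + (y − 17.028)² = 6.0221469148²
eq3: (x + 37.421)² + (y + 6.119)² = 52.5357373830²
eq3−eq2, eq3−eq1 (x²,y² cancel):
  102.992·x + 46.294·y = 1774.022456
  69.448·x − 75.628·y = -872.273908
det = 102.992·-75.628 − 46.294·69.448 = -11004.104688
x = (1774.022456·-75.628 − 46.294·-872.273908) / -11004.104688 = 8.522704
y = (102.992·-872.273908 − 1774.022456·69.448) / -11004.104688 = 19.360007

x=8.523 y=19.360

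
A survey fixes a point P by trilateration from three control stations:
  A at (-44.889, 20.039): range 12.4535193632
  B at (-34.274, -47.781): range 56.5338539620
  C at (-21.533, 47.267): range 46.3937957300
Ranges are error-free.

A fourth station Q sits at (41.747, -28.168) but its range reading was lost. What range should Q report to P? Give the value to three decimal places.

eq1: (x + 44.889)² + (y − 20.039)² = 12.4535193632²
eq2: (x + 34.274)² + (y + 47.781)² = 56.5338539620²
eq3: (x + 21.533)² + (y − 47.267)² = 46.3937957300²
eq3−eq1, eq3−eq2 (x²,y² cancel):
  -46.712·x − 54.456·y = 1716.038602
  -25.482·x − 190.096·y = -283.800703
det = -46.712·-190.096 − -54.456·-25.482 = 7492.116560
x = (1716.038602·-190.096 − -54.456·-283.800703) / 7492.116560 = -45.603498
y = (-46.712·-283.800703 − 1716.038602·-25.482) / 7492.116560 = 7.605994
|P − Q| = √((-45.603498 − 41.747)² + (7.605994 − -28.168)²) = 94.392204

94.392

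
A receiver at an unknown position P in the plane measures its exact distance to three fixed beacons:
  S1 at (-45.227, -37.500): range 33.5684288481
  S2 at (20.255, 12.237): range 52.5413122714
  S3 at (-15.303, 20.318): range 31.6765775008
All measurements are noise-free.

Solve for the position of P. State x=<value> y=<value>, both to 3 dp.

x=-27.918 y=-8.738

eq1: (x + 45.227)² + (y + 37.500)² = 33.5684288481²
eq2: (x − 20.255)² + (y − 12.237)² = 52.5413122714²
eq3: (x + 15.303)² + (y − 20.318)² = 31.6765775008²
eq3−eq2, eq3−eq1 (x²,y² cancel):
  71.116·x − 16.162·y = -1844.177672
  -59.848·x − 115.636·y = 2681.294743
det = 71.116·-115.636 − -16.162·-59.848 = -9190.833152
x = (-1844.177672·-115.636 − -16.162·2681.294743) / -9190.833152 = -27.917862
y = (71.116·2681.294743 − -1844.177672·-59.848) / -9190.833152 = -8.738339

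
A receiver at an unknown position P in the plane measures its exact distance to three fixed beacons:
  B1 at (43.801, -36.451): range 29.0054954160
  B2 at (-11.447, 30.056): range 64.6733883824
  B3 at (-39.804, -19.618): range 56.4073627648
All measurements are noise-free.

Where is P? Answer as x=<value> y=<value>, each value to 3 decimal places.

eq1: (x − 43.801)² + (y + 36.451)² = 29.0054954160²
eq2: (x + 11.447)² + (y − 30.056)² = 64.6733883824²
eq3: (x + 39.804)² + (y + 19.618)² = 56.4073627648²
eq3−eq2, eq3−eq1 (x²,y² cancel):
  56.714·x + 99.348·y = -1935.683986
  167.210·x − 33.666·y = 3618.450472
det = 56.714·-33.666 − 99.348·167.210 = -18521.312604
x = (-1935.683986·-33.666 − 99.348·3618.450472) / -18521.312604 = 15.890833
y = (56.714·3618.450472 − -1935.683986·167.210) / -18521.312604 = -28.555348

x=15.891 y=-28.555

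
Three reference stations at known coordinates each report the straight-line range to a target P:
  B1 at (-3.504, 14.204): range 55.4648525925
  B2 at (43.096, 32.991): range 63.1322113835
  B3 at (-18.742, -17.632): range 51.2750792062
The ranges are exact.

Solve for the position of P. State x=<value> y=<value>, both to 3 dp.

x=31.252 y=-29.020

eq1: (x + 3.504)² + (y − 14.204)² = 55.4648525925²
eq2: (x − 43.096)² + (y − 32.991)² = 63.1322113835²
eq3: (x + 18.742)² + (y + 17.632)² = 51.2750792062²
eq3−eq1, eq3−eq2 (x²,y² cancel):
  30.476·x + 63.672·y = -895.334482
  123.676·x + 101.246·y = 926.978942
det = 30.476·101.246 − 63.672·123.676 = -4789.125176
x = (-895.334482·101.246 − 63.672·926.978942) / -4789.125176 = 31.252396
y = (30.476·926.978942 − -895.334482·123.676) / -4789.125176 = -29.020331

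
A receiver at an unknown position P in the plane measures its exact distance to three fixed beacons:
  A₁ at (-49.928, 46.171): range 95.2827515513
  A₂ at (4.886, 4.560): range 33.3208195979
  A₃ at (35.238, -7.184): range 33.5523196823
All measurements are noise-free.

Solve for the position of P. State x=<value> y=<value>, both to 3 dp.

x=9.300 y=-28.467

eq1: (x + 49.928)² + (y − 46.171)² = 95.2827515513²
eq2: (x − 4.886)² + (y − 4.560)² = 33.3208195979²
eq3: (x − 35.238)² + (y + 7.184)² = 33.5523196823²
eq2−eq3, eq2−eq1 (x²,y² cancel):
  60.704·x − 23.488·y = 1233.178767
  -109.628·x + 83.222·y = -3388.625896
det = 60.704·83.222 − -23.488·-109.628 = 2476.965824
x = (1233.178767·83.222 − -23.488·-3388.625896) / 2476.965824 = 9.299910
y = (60.704·-3388.625896 − 1233.178767·-109.628) / 2476.965824 = -28.467177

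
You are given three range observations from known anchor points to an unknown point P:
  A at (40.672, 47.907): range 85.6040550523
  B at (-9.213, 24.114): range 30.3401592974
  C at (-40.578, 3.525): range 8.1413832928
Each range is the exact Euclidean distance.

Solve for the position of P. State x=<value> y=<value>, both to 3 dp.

eq1: (x − 40.672)² + (y − 47.907)² = 85.6040550523²
eq2: (x + 9.213)² + (y − 24.114)² = 30.3401592974²
eq3: (x + 40.578)² + (y − 3.525)² = 8.1413832928²
eq1−eq2, eq1−eq3 (x²,y² cancel):
  -99.770·x − 47.586·y = 3124.601107
  -162.500·x − 88.764·y = 4971.479595
det = -99.770·-88.764 − -47.586·-162.500 = 1123.259280
x = (3124.601107·-88.764 − -47.586·4971.479595) / 1123.259280 = -36.304409
y = (-99.770·4971.479595 − 3124.601107·-162.500) / 1123.259280 = 10.454541

x=-36.304 y=10.455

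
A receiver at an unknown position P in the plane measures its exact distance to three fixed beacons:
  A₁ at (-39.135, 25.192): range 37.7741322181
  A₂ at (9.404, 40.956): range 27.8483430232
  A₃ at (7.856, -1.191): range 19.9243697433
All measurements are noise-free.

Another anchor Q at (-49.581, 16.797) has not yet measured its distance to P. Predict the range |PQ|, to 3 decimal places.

47.045

eq1: (x + 39.135)² + (y − 25.192)² = 37.7741322181²
eq2: (x − 9.404)² + (y − 40.956)² = 27.8483430232²
eq3: (x − 7.856)² + (y + 1.191)² = 19.9243697433²
eq2−eq3, eq2−eq1 (x²,y² cancel):
  -3.096·x − 84.294·y = -1324.144236
  -97.078·x − 31.528·y = -250.998919
det = -3.096·-31.528 − -84.294·-97.078 = -8085.482244
x = (-1324.144236·-31.528 − -84.294·-250.998919) / -8085.482244 = -2.546529
y = (-3.096·-250.998919 − -1324.144236·-97.078) / -8085.482244 = 15.802172
|P − Q| = √((-2.546529 − -49.581)² + (15.802172 − 16.797)²) = 47.044990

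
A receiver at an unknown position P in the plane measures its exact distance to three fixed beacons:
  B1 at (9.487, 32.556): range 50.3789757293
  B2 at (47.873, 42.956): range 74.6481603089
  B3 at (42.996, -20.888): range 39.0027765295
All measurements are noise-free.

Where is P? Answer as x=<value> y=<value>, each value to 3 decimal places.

x=4.137 y=-17.538

eq1: (x − 9.487)² + (y − 32.556)² = 50.3789757293²
eq2: (x − 47.873)² + (y − 42.956)² = 74.6481603089²
eq3: (x − 42.996)² + (y + 20.888)² = 39.0027765295²
eq2−eq1, eq2−eq3 (x²,y² cancel):
  -76.772·x − 20.800·y = 47.160882
  -9.754·x − 127.688·y = 2199.053755
det = -76.772·-127.688 − -20.800·-9.754 = 9599.979936
x = (47.160882·-127.688 − -20.800·2199.053755) / 9599.979936 = 4.137346
y = (-76.772·2199.053755 − 47.160882·-9.754) / 9599.979936 = -17.538135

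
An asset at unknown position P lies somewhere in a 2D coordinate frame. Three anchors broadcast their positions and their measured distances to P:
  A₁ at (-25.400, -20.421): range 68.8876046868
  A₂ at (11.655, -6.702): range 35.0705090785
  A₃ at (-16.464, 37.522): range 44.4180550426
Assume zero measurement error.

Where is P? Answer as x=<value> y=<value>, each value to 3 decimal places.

x=26.212 y=25.205

eq1: (x + 25.400)² + (y + 20.421)² = 68.8876046868²
eq2: (x − 11.655)² + (y + 6.702)² = 35.0705090785²
eq3: (x + 16.464)² + (y − 37.522)² = 44.4180550426²
eq3−eq1, eq3−eq2 (x²,y² cancel):
  -17.872·x − 115.886·y = -3389.325005
  56.238·x − 88.448·y = -755.184944
det = -17.872·-88.448 − -115.886·56.238 = 8097.939524
x = (-3389.325005·-88.448 − -115.886·-755.184944) / 8097.939524 = 26.212057
y = (-17.872·-755.184944 − -3389.325005·56.238) / 8097.939524 = 25.204625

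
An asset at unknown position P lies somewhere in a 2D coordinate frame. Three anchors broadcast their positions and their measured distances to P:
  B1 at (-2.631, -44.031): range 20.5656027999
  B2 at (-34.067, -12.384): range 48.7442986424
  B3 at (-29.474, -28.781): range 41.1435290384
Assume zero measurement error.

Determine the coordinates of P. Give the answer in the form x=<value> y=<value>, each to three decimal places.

x=11.667 y=-29.249

eq1: (x + 2.631)² + (y + 44.031)² = 20.5656027999²
eq2: (x + 34.067)² + (y + 12.384)² = 48.7442986424²
eq3: (x + 29.474)² + (y + 28.781)² = 41.1435290384²
eq3−eq1, eq3−eq2 (x²,y² cancel):
  53.686·x − 30.500·y = 1518.434448
  -9.186·x + 32.794·y = -1066.355360
det = 53.686·32.794 − -30.500·-9.186 = 1480.405684
x = (1518.434448·32.794 − -30.500·-1066.355360) / 1480.405684 = 11.666870
y = (53.686·-1066.355360 − 1518.434448·-9.186) / 1480.405684 = -29.248750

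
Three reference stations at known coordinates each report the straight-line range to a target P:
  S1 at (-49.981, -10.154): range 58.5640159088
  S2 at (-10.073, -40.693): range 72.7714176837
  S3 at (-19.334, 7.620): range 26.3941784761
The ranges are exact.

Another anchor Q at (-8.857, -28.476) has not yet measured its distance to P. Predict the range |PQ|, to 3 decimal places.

60.554

eq1: (x + 49.981)² + (y + 10.154)² = 58.5640159088²
eq2: (x + 10.073)² + (y + 40.693)² = 72.7714176837²
eq3: (x + 19.334)² + (y − 7.620)² = 26.3941784761²
eq3−eq1, eq3−eq2 (x²,y² cancel):
  -61.294·x − 35.548·y = -563.755181
  18.522·x − 96.626·y = -3273.508952
det = -61.294·-96.626 − -35.548·18.522 = 6581.014100
x = (-563.755181·-96.626 − -35.548·-3273.508952) / 6581.014100 = -9.404825
y = (-61.294·-3273.508952 − -563.755181·18.522) / 6581.014100 = 32.075350
|P − Q| = √((-9.404825 − -8.857)² + (32.075350 − -28.476)²) = 60.553828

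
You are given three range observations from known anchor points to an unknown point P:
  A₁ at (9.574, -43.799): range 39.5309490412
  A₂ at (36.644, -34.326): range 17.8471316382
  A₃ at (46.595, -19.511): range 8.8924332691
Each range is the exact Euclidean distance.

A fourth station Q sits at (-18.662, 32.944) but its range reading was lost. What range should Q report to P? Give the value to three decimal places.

eq1: (x − 9.574)² + (y + 43.799)² = 39.5309490412²
eq2: (x − 36.644)² + (y + 34.326)² = 17.8471316382²
eq3: (x − 46.595)² + (y + 19.511)² = 8.8924332691²
eq1−eq3, eq1−eq2 (x²,y² cancel):
  74.042·x + 48.576·y = 2025.379832
  54.140·x + 18.946·y = 1755.218959
det = 74.042·18.946 − 48.576·54.140 = -1227.104908
x = (2025.379832·18.946 − 48.576·1755.218959) / -1227.104908 = 38.210808
y = (74.042·1755.218959 − 2025.379832·54.140) / -1227.104908 = -16.547777
|P − Q| = √((38.210808 − -18.662)² + (-16.547777 − 32.944)²) = 75.391991

75.392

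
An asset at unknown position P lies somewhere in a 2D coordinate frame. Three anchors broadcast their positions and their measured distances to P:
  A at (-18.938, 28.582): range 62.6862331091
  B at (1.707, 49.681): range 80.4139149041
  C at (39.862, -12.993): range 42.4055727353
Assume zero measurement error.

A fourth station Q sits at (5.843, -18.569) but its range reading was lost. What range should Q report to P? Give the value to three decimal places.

12.968

eq1: (x + 18.938)² + (y − 28.582)² = 62.6862331091²
eq2: (x − 1.707)² + (y − 49.681)² = 80.4139149041²
eq3: (x − 39.862)² + (y + 12.993)² = 42.4055727353²
eq1−eq3, eq1−eq2 (x²,y² cancel):
  117.600·x − 83.150·y = 2713.549747
  41.290·x + 42.198·y = -1241.296847
det = 117.600·42.198 − -83.150·41.290 = 8395.748300
x = (2713.549747·42.198 − -83.150·-1241.296847) / 8395.748300 = 1.345031
y = (117.600·-1241.296847 − 2713.549747·41.290) / 8395.748300 = -30.732100
|P − Q| = √((1.345031 − 5.843)² + (-30.732100 − -18.569)²) = 12.968143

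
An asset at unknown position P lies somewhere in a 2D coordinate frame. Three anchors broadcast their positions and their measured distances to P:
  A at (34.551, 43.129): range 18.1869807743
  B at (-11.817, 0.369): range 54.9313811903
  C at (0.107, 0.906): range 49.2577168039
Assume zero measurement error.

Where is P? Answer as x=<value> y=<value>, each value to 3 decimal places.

eq1: (x − 34.551)² + (y − 43.129)² = 18.1869807743²
eq2: (x + 11.817)² + (y − 0.369)² = 54.9313811903²
eq3: (x − 0.107)² + (y − 0.906)² = 49.2577168039²
eq1−eq3, eq1−eq2 (x²,y² cancel):
  -68.888·x − 84.446·y = -5148.606352
  -92.736·x − 85.520·y = -5600.794962
det = -68.888·-85.520 − -84.446·-92.736 = -1939.882496
x = (-5148.606352·-85.520 − -84.446·-5600.794962) / -1939.882496 = 16.833966
y = (-68.888·-5600.794962 − -5148.606352·-92.736) / -1939.882496 = 47.236673

x=16.834 y=47.237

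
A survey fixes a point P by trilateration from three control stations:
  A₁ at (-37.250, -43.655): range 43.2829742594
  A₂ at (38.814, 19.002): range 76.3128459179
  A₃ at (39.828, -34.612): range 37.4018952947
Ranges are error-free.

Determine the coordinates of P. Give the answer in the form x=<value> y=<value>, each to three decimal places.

eq1: (x + 37.250)² + (y + 43.655)² = 43.2829742594²
eq2: (x − 38.814)² + (y − 19.002)² = 76.3128459179²
eq3: (x − 39.828)² + (y + 34.612)² = 37.4018952947²
eq2−eq1, eq2−eq3 (x²,y² cancel):
  -152.128·x − 125.314·y = 5375.953516
  2.028·x − 107.228·y = 5341.406208
det = -152.128·-107.228 − -125.314·2.028 = 16566.517976
x = (5375.953516·-107.228 − -125.314·5341.406208) / 16566.517976 = 5.607710
y = (-152.128·5341.406208 − 5375.953516·2.028) / 16566.517976 = -49.707481

x=5.608 y=-49.707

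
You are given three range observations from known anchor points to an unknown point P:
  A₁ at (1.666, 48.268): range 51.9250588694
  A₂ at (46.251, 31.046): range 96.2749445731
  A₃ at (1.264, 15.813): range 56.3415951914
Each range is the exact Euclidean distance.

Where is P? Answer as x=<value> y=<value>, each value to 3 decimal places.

x=-49.603 y=40.040

eq1: (x − 1.666)² + (y − 48.268)² = 51.9250588694²
eq2: (x − 46.251)² + (y − 31.046)² = 96.2749445731²
eq3: (x − 1.264)² + (y − 15.813)² = 56.3415951914²
eq2−eq1, eq2−eq3 (x²,y² cancel):
  -89.170·x + 34.444·y = 5802.219477
  -89.974·x − 30.466·y = 3243.129152
det = -89.170·-30.466 − 34.444·-89.974 = 5815.717676
x = (5802.219477·-30.466 − 34.444·3243.129152) / 5815.717676 = -49.602951
y = (-89.170·3243.129152 − 5802.219477·-89.974) / 5815.717676 = 40.039610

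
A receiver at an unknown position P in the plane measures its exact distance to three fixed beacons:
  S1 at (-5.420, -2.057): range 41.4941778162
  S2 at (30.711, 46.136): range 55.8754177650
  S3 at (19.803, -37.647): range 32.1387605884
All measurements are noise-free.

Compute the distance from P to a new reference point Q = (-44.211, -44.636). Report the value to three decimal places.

eq1: (x + 5.420)² + (y + 2.057)² = 41.4941778162²
eq2: (x − 30.711)² + (y − 46.136)² = 55.8754177650²
eq3: (x − 19.803)² + (y + 37.647)² = 32.1387605884²
eq3−eq2, eq3−eq1 (x²,y² cancel):
  21.816·x + 167.566·y = -826.921779
  -50.446·x + 71.180·y = -2464.714629
det = 21.816·71.180 − 167.566·-50.446 = 10005.897316
x = (-826.921779·71.180 − 167.566·-2464.714629) / 10005.897316 = 35.393335
y = (21.816·-2464.714629 − -826.921779·-50.446) / 10005.897316 = -9.542883
|P − Q| = √((35.393335 − -44.211)² + (-9.542883 − -44.636)²) = 86.996420

86.996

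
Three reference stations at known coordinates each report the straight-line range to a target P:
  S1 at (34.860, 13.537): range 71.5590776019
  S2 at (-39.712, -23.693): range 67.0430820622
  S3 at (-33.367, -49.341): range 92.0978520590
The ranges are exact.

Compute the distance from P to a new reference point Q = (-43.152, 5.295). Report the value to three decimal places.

eq1: (x − 34.860)² + (y − 13.537)² = 71.5590776019²
eq2: (x + 39.712)² + (y + 23.693)² = 67.0430820622²
eq3: (x + 33.367)² + (y + 49.341)² = 92.0978520590²
eq2−eq1, eq2−eq3 (x²,y² cancel):
  149.144·x + 74.460·y = -1365.857959
  12.690·x − 51.296·y = -2577.749724
det = 149.144·-51.296 − 74.460·12.690 = -8595.388024
x = (-1365.857959·-51.296 − 74.460·-2577.749724) / -8595.388024 = -30.481730
y = (149.144·-2577.749724 − -1365.857959·12.690) / -8595.388024 = 42.711646
|P − Q| = √((-30.481730 − -43.152)² + (42.711646 − 5.295)²) = 39.503685

39.504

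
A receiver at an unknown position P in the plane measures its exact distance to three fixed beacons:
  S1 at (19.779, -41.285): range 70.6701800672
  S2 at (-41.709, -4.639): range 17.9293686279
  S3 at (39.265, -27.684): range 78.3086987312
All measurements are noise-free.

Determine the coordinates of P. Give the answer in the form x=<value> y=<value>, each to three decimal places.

eq1: (x − 19.779)² + (y + 41.285)² = 70.6701800672²
eq2: (x + 41.709)² + (y + 4.639)² = 17.9293686279²
eq3: (x − 39.265)² + (y + 27.684)² = 78.3086987312²
eq2−eq3, eq2−eq1 (x²,y² cancel):
  161.948·x − 46.090·y = -5263.806959
  122.976·x − 73.292·y = -4338.313027
det = 161.948·-73.292 − -46.090·122.976 = -6201.528976
x = (-5263.806959·-73.292 − -46.090·-4338.313027) / -6201.528976 = -29.967141
y = (161.948·-4338.313027 − -5263.806959·122.976) / -6201.528976 = 8.910576

x=-29.967 y=8.911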